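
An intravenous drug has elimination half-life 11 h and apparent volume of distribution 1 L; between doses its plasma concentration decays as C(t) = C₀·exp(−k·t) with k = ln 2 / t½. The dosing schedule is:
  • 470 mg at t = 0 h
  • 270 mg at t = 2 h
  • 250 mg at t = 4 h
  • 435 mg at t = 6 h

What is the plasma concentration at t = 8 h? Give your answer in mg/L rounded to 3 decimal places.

1046.691 mg/L

k = ln 2 / 11 = 0.06301 per h
Dose 1 (470 mg at t=0 h): 470·exp(−0.06301·8) = 283.901 mg/L
Dose 2 (270 mg at t=2 h): 270·exp(−0.06301·6) = 184.997 mg/L
Dose 3 (250 mg at t=4 h): 250·exp(−0.06301·4) = 194.301 mg/L
Dose 4 (435 mg at t=6 h): 435·exp(−0.06301·2) = 383.492 mg/L
C(8) = 283.901 + 184.997 + 194.301 + 383.492 = 1046.691 mg/L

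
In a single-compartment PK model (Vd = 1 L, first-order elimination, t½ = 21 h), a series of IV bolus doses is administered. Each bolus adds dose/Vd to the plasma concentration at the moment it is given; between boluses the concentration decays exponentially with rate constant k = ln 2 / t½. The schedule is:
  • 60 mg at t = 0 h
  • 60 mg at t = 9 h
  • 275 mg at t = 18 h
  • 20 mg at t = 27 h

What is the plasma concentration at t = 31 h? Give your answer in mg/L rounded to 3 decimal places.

k = ln 2 / 21 = 0.03301 per h
Dose 1 (60 mg at t=0 h): 60·exp(−0.03301·31) = 21.566 mg/L
Dose 2 (60 mg at t=9 h): 60·exp(−0.03301·22) = 29.026 mg/L
Dose 3 (275 mg at t=18 h): 275·exp(−0.03301·13) = 179.053 mg/L
Dose 4 (20 mg at t=27 h): 20·exp(−0.03301·4) = 17.526 mg/L
C(31) = 21.566 + 29.026 + 179.053 + 17.526 = 247.171 mg/L

247.171 mg/L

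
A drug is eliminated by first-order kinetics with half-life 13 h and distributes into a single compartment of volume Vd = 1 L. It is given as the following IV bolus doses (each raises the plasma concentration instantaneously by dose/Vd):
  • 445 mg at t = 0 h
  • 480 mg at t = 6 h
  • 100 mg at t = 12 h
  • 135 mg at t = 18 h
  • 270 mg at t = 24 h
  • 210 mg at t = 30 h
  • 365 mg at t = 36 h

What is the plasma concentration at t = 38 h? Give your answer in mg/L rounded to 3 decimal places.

k = ln 2 / 13 = 0.05332 per h
Dose 1 (445 mg at t=0 h): 445·exp(−0.05332·38) = 58.671 mg/L
Dose 2 (480 mg at t=6 h): 480·exp(−0.05332·32) = 87.145 mg/L
Dose 3 (100 mg at t=12 h): 100·exp(−0.05332·26) = 25.000 mg/L
Dose 4 (135 mg at t=18 h): 135·exp(−0.05332·20) = 46.474 mg/L
Dose 5 (270 mg at t=24 h): 270·exp(−0.05332·14) = 127.990 mg/L
Dose 6 (210 mg at t=30 h): 210·exp(−0.05332·8) = 137.079 mg/L
Dose 7 (365 mg at t=36 h): 365·exp(−0.05332·2) = 328.081 mg/L
C(38) = 58.671 + 87.145 + 25.000 + 46.474 + 127.990 + 137.079 + 328.081 = 810.441 mg/L

810.441 mg/L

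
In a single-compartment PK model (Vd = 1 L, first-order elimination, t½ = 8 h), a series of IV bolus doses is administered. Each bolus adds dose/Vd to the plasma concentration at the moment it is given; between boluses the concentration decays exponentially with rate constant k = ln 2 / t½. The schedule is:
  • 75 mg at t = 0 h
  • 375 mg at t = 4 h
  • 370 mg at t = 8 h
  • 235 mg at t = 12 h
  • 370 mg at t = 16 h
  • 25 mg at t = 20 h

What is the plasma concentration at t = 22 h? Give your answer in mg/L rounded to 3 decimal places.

k = ln 2 / 8 = 0.08664 per h
Dose 1 (75 mg at t=0 h): 75·exp(−0.08664·22) = 11.149 mg/L
Dose 2 (375 mg at t=4 h): 375·exp(−0.08664·18) = 78.834 mg/L
Dose 3 (370 mg at t=8 h): 370·exp(−0.08664·14) = 110.002 mg/L
Dose 4 (235 mg at t=12 h): 235·exp(−0.08664·10) = 98.805 mg/L
Dose 5 (370 mg at t=16 h): 370·exp(−0.08664·6) = 220.003 mg/L
Dose 6 (25 mg at t=20 h): 25·exp(−0.08664·2) = 21.022 mg/L
C(22) = 11.149 + 78.834 + 110.002 + 98.805 + 220.003 + 21.022 = 539.816 mg/L

539.816 mg/L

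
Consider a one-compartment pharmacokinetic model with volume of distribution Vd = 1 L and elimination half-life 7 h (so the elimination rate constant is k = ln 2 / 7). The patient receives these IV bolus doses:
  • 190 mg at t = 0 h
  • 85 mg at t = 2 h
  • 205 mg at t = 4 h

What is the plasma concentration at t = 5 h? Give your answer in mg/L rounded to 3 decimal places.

k = ln 2 / 7 = 0.09902 per h
Dose 1 (190 mg at t=0 h): 190·exp(−0.09902·5) = 115.806 mg/L
Dose 2 (85 mg at t=2 h): 85·exp(−0.09902·3) = 63.155 mg/L
Dose 3 (205 mg at t=4 h): 205·exp(−0.09902·1) = 185.673 mg/L
C(5) = 115.806 + 63.155 + 185.673 = 364.634 mg/L

364.634 mg/L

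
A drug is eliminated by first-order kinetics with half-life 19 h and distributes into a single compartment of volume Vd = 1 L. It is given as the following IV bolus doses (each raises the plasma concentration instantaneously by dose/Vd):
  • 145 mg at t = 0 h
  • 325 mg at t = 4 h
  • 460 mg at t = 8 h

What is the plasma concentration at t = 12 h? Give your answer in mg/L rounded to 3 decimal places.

k = ln 2 / 19 = 0.03648 per h
Dose 1 (145 mg at t=0 h): 145·exp(−0.03648·12) = 93.593 mg/L
Dose 2 (325 mg at t=4 h): 325·exp(−0.03648·8) = 242.736 mg/L
Dose 3 (460 mg at t=8 h): 460·exp(−0.03648·4) = 397.542 mg/L
C(12) = 93.593 + 242.736 + 397.542 = 733.871 mg/L

733.871 mg/L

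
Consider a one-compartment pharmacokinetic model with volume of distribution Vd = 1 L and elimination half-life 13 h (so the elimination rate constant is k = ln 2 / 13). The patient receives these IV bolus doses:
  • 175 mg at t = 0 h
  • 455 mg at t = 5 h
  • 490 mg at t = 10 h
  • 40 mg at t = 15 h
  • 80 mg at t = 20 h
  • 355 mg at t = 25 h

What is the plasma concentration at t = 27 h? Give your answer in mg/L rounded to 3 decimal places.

k = ln 2 / 13 = 0.05332 per h
Dose 1 (175 mg at t=0 h): 175·exp(−0.05332·27) = 41.478 mg/L
Dose 2 (455 mg at t=5 h): 455·exp(−0.05332·22) = 140.791 mg/L
Dose 3 (490 mg at t=10 h): 490·exp(−0.05332·17) = 197.944 mg/L
Dose 4 (40 mg at t=15 h): 40·exp(−0.05332·12) = 21.095 mg/L
Dose 5 (80 mg at t=20 h): 80·exp(−0.05332·7) = 55.080 mg/L
Dose 6 (355 mg at t=25 h): 355·exp(−0.05332·2) = 319.092 mg/L
C(27) = 41.478 + 140.791 + 197.944 + 21.095 + 55.080 + 319.092 = 775.481 mg/L

775.481 mg/L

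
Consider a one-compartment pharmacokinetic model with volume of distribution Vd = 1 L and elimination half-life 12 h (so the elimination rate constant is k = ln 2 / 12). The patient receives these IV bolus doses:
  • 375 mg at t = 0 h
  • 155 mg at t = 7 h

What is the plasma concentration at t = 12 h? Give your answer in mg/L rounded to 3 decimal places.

k = ln 2 / 12 = 0.05776 per h
Dose 1 (375 mg at t=0 h): 375·exp(−0.05776·12) = 187.500 mg/L
Dose 2 (155 mg at t=7 h): 155·exp(−0.05776·5) = 116.119 mg/L
C(12) = 187.500 + 116.119 = 303.619 mg/L

303.619 mg/L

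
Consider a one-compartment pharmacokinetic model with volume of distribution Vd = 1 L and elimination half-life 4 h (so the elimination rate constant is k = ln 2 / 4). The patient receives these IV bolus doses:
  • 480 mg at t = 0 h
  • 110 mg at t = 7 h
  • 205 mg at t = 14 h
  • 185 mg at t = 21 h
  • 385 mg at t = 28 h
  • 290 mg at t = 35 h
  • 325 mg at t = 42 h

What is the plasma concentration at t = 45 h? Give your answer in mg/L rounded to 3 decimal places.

k = ln 2 / 4 = 0.17329 per h
Dose 1 (480 mg at t=0 h): 480·exp(−0.17329·45) = 0.197 mg/L
Dose 2 (110 mg at t=7 h): 110·exp(−0.17329·38) = 0.152 mg/L
Dose 3 (205 mg at t=14 h): 205·exp(−0.17329·31) = 0.952 mg/L
Dose 4 (185 mg at t=21 h): 185·exp(−0.17329·24) = 2.891 mg/L
Dose 5 (385 mg at t=28 h): 385·exp(−0.17329·17) = 20.234 mg/L
Dose 6 (290 mg at t=35 h): 290·exp(−0.17329·10) = 51.265 mg/L
Dose 7 (325 mg at t=42 h): 325·exp(−0.17329·3) = 193.246 mg/L
C(45) = 0.197 + 0.152 + 0.952 + 2.891 + 20.234 + 51.265 + 193.246 = 268.937 mg/L

268.937 mg/L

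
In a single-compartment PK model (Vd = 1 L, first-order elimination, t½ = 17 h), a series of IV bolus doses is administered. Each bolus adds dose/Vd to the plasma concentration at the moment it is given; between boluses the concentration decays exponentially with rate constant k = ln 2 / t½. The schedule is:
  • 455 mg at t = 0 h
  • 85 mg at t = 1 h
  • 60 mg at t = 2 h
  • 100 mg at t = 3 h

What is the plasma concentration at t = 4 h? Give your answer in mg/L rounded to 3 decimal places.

613.047 mg/L

k = ln 2 / 17 = 0.04077 per h
Dose 1 (455 mg at t=0 h): 455·exp(−0.04077·4) = 386.528 mg/L
Dose 2 (85 mg at t=1 h): 85·exp(−0.04077·3) = 75.214 mg/L
Dose 3 (60 mg at t=2 h): 60·exp(−0.04077·2) = 55.301 mg/L
Dose 4 (100 mg at t=3 h): 100·exp(−0.04077·1) = 96.005 mg/L
C(4) = 386.528 + 75.214 + 55.301 + 96.005 = 613.047 mg/L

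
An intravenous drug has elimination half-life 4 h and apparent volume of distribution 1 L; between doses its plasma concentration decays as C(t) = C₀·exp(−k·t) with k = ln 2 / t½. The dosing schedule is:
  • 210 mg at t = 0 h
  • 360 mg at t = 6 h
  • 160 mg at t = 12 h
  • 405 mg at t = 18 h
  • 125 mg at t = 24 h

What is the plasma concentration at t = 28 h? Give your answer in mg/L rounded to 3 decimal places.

k = ln 2 / 4 = 0.17329 per h
Dose 1 (210 mg at t=0 h): 210·exp(−0.17329·28) = 1.641 mg/L
Dose 2 (360 mg at t=6 h): 360·exp(−0.17329·22) = 7.955 mg/L
Dose 3 (160 mg at t=12 h): 160·exp(−0.17329·16) = 10.000 mg/L
Dose 4 (405 mg at t=18 h): 405·exp(−0.17329·10) = 71.595 mg/L
Dose 5 (125 mg at t=24 h): 125·exp(−0.17329·4) = 62.500 mg/L
C(28) = 1.641 + 7.955 + 10.000 + 71.595 + 62.500 = 153.690 mg/L

153.690 mg/L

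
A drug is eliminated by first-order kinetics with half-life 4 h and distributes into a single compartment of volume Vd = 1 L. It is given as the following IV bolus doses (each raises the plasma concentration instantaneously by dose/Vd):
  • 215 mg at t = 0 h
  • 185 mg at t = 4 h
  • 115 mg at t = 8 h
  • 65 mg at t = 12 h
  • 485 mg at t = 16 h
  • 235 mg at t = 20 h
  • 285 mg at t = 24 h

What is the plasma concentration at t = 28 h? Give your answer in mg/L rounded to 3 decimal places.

k = ln 2 / 4 = 0.17329 per h
Dose 1 (215 mg at t=0 h): 215·exp(−0.17329·28) = 1.680 mg/L
Dose 2 (185 mg at t=4 h): 185·exp(−0.17329·24) = 2.891 mg/L
Dose 3 (115 mg at t=8 h): 115·exp(−0.17329·20) = 3.594 mg/L
Dose 4 (65 mg at t=12 h): 65·exp(−0.17329·16) = 4.062 mg/L
Dose 5 (485 mg at t=16 h): 485·exp(−0.17329·12) = 60.625 mg/L
Dose 6 (235 mg at t=20 h): 235·exp(−0.17329·8) = 58.750 mg/L
Dose 7 (285 mg at t=24 h): 285·exp(−0.17329·4) = 142.500 mg/L
C(28) = 1.680 + 2.891 + 3.594 + 4.062 + 60.625 + 58.750 + 142.500 = 274.102 mg/L

274.102 mg/L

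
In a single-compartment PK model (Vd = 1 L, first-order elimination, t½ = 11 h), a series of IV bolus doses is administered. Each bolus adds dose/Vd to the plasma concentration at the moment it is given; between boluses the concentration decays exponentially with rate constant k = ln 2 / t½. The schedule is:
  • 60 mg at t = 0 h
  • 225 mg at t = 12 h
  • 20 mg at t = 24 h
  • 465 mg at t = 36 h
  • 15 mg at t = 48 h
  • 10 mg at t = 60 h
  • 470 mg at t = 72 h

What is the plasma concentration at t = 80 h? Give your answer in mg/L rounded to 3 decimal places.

k = ln 2 / 11 = 0.06301 per h
Dose 1 (60 mg at t=0 h): 60·exp(−0.06301·80) = 0.388 mg/L
Dose 2 (225 mg at t=12 h): 225·exp(−0.06301·68) = 3.099 mg/L
Dose 3 (20 mg at t=24 h): 20·exp(−0.06301·56) = 0.587 mg/L
Dose 4 (465 mg at t=36 h): 465·exp(−0.06301·44) = 29.062 mg/L
Dose 5 (15 mg at t=48 h): 15·exp(−0.06301·32) = 1.997 mg/L
Dose 6 (10 mg at t=60 h): 10·exp(−0.06301·20) = 2.836 mg/L
Dose 7 (470 mg at t=72 h): 470·exp(−0.06301·8) = 283.901 mg/L
C(80) = 0.388 + 3.099 + 0.587 + 29.062 + 1.997 + 2.836 + 283.901 = 321.870 mg/L

321.870 mg/L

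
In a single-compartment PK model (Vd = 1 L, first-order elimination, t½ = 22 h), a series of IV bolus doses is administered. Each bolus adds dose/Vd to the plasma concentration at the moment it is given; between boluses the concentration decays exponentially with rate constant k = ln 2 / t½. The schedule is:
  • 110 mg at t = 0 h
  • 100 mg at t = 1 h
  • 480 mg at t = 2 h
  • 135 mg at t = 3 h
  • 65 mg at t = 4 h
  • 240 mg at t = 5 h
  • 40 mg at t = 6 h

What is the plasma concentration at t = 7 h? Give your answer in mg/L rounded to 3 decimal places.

k = ln 2 / 22 = 0.03151 per h
Dose 1 (110 mg at t=0 h): 110·exp(−0.03151·7) = 88.229 mg/L
Dose 2 (100 mg at t=1 h): 100·exp(−0.03151·6) = 82.775 mg/L
Dose 3 (480 mg at t=2 h): 480·exp(−0.03151·5) = 410.039 mg/L
Dose 4 (135 mg at t=3 h): 135·exp(−0.03151·4) = 119.015 mg/L
Dose 5 (65 mg at t=4 h): 65·exp(−0.03151·3) = 59.138 mg/L
Dose 6 (240 mg at t=5 h): 240·exp(−0.03151·2) = 225.343 mg/L
Dose 7 (40 mg at t=6 h): 40·exp(−0.03151·1) = 38.759 mg/L
C(7) = 88.229 + 82.775 + 410.039 + 119.015 + 59.138 + 225.343 + 38.759 = 1023.299 mg/L

1023.299 mg/L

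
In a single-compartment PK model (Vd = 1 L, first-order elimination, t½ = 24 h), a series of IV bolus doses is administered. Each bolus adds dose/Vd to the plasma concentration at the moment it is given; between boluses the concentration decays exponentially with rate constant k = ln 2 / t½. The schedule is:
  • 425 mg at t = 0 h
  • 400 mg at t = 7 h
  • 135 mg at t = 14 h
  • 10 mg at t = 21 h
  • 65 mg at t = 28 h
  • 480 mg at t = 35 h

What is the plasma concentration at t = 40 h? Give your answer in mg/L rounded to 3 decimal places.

k = ln 2 / 24 = 0.02888 per h
Dose 1 (425 mg at t=0 h): 425·exp(−0.02888·40) = 133.867 mg/L
Dose 2 (400 mg at t=7 h): 400·exp(−0.02888·33) = 154.221 mg/L
Dose 3 (135 mg at t=14 h): 135·exp(−0.02888·26) = 63.712 mg/L
Dose 4 (10 mg at t=21 h): 10·exp(−0.02888·19) = 5.777 mg/L
Dose 5 (65 mg at t=28 h): 65·exp(−0.02888·12) = 45.962 mg/L
Dose 6 (480 mg at t=35 h): 480·exp(−0.02888·5) = 415.458 mg/L
C(40) = 133.867 + 154.221 + 63.712 + 5.777 + 45.962 + 415.458 = 818.995 mg/L

818.995 mg/L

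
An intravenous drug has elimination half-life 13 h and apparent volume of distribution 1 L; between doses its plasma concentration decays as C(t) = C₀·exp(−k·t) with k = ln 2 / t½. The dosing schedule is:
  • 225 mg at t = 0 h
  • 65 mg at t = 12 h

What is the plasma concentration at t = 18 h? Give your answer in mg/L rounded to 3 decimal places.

k = ln 2 / 13 = 0.05332 per h
Dose 1 (225 mg at t=0 h): 225·exp(−0.05332·18) = 86.173 mg/L
Dose 2 (65 mg at t=12 h): 65·exp(−0.05332·6) = 47.204 mg/L
C(18) = 86.173 + 47.204 = 133.377 mg/L

133.377 mg/L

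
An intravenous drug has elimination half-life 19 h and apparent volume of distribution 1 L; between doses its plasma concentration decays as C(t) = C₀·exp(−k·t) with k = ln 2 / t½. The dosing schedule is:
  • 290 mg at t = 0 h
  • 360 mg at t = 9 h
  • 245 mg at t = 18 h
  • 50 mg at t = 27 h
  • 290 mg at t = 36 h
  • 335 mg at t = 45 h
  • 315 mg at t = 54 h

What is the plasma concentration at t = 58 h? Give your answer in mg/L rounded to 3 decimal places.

778.963 mg/L

k = ln 2 / 19 = 0.03648 per h
Dose 1 (290 mg at t=0 h): 290·exp(−0.03648·58) = 34.951 mg/L
Dose 2 (360 mg at t=9 h): 360·exp(−0.03648·49) = 60.251 mg/L
Dose 3 (245 mg at t=18 h): 245·exp(−0.03648·40) = 56.940 mg/L
Dose 4 (50 mg at t=27 h): 50·exp(−0.03648·31) = 16.137 mg/L
Dose 5 (290 mg at t=36 h): 290·exp(−0.03648·22) = 129.968 mg/L
Dose 6 (335 mg at t=45 h): 335·exp(−0.03648·13) = 208.486 mg/L
Dose 7 (315 mg at t=54 h): 315·exp(−0.03648·4) = 272.230 mg/L
C(58) = 34.951 + 60.251 + 56.940 + 16.137 + 129.968 + 208.486 + 272.230 = 778.963 mg/L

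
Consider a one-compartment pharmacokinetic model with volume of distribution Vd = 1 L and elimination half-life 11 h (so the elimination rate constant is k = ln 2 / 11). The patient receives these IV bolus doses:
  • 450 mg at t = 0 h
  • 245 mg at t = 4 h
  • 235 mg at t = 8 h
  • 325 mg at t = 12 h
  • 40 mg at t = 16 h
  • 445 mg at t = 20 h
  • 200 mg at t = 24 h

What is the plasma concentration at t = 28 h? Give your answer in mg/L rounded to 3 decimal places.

759.322 mg/L

k = ln 2 / 11 = 0.06301 per h
Dose 1 (450 mg at t=0 h): 450·exp(−0.06301·28) = 77.082 mg/L
Dose 2 (245 mg at t=4 h): 245·exp(−0.06301·24) = 53.997 mg/L
Dose 3 (235 mg at t=8 h): 235·exp(−0.06301·20) = 66.641 mg/L
Dose 4 (325 mg at t=12 h): 325·exp(−0.06301·16) = 118.583 mg/L
Dose 5 (40 mg at t=16 h): 40·exp(−0.06301·12) = 18.779 mg/L
Dose 6 (445 mg at t=20 h): 445·exp(−0.06301·8) = 268.800 mg/L
Dose 7 (200 mg at t=24 h): 200·exp(−0.06301·4) = 155.441 mg/L
C(28) = 77.082 + 53.997 + 66.641 + 118.583 + 18.779 + 268.800 + 155.441 = 759.322 mg/L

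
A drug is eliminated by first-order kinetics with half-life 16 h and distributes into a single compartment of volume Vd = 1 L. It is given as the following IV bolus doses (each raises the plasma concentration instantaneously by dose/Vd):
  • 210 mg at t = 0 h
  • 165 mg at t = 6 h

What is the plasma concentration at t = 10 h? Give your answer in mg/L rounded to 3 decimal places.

k = ln 2 / 16 = 0.04332 per h
Dose 1 (210 mg at t=0 h): 210·exp(−0.04332·10) = 136.168 mg/L
Dose 2 (165 mg at t=6 h): 165·exp(−0.04332·4) = 138.748 mg/L
C(10) = 136.168 + 138.748 = 274.916 mg/L

274.916 mg/L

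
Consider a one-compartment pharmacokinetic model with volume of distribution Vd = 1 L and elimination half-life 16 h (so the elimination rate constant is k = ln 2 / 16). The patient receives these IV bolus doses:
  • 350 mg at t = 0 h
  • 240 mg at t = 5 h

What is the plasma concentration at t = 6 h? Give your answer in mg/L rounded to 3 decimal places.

499.712 mg/L

k = ln 2 / 16 = 0.04332 per h
Dose 1 (350 mg at t=0 h): 350·exp(−0.04332·6) = 269.887 mg/L
Dose 2 (240 mg at t=5 h): 240·exp(−0.04332·1) = 229.825 mg/L
C(6) = 269.887 + 229.825 = 499.712 mg/L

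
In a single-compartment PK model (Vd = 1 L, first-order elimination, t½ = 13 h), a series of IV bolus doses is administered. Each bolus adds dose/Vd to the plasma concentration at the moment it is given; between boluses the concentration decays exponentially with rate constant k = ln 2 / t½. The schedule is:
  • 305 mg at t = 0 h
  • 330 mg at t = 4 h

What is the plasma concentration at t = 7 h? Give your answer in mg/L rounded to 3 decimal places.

491.213 mg/L

k = ln 2 / 13 = 0.05332 per h
Dose 1 (305 mg at t=0 h): 305·exp(−0.05332·7) = 209.994 mg/L
Dose 2 (330 mg at t=4 h): 330·exp(−0.05332·3) = 281.220 mg/L
C(7) = 209.994 + 281.220 = 491.213 mg/L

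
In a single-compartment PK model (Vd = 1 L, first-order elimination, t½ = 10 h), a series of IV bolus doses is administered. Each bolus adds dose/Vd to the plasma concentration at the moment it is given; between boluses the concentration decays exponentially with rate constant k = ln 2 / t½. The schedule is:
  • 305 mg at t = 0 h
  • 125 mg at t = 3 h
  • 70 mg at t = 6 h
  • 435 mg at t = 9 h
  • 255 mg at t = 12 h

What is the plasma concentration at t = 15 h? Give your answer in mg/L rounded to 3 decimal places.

693.873 mg/L

k = ln 2 / 10 = 0.06931 per h
Dose 1 (305 mg at t=0 h): 305·exp(−0.06931·15) = 107.834 mg/L
Dose 2 (125 mg at t=3 h): 125·exp(−0.06931·12) = 54.409 mg/L
Dose 3 (70 mg at t=6 h): 70·exp(−0.06931·9) = 37.512 mg/L
Dose 4 (435 mg at t=9 h): 435·exp(−0.06931·6) = 286.993 mg/L
Dose 5 (255 mg at t=12 h): 255·exp(−0.06931·3) = 207.124 mg/L
C(15) = 107.834 + 54.409 + 37.512 + 286.993 + 207.124 = 693.873 mg/L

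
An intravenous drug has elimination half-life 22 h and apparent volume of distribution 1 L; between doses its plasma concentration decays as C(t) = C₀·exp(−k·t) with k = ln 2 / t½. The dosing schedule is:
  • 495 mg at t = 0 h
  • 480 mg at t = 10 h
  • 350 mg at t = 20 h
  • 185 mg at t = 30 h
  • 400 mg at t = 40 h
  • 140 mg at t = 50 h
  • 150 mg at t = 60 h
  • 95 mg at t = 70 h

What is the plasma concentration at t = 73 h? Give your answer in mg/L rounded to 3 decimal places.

624.474 mg/L

k = ln 2 / 22 = 0.03151 per h
Dose 1 (495 mg at t=0 h): 495·exp(−0.03151·73) = 49.629 mg/L
Dose 2 (480 mg at t=10 h): 480·exp(−0.03151·63) = 65.948 mg/L
Dose 3 (350 mg at t=20 h): 350·exp(−0.03151·53) = 65.896 mg/L
Dose 4 (185 mg at t=30 h): 185·exp(−0.03151·43) = 47.730 mg/L
Dose 5 (400 mg at t=40 h): 400·exp(−0.03151·33) = 141.421 mg/L
Dose 6 (140 mg at t=50 h): 140·exp(−0.03151·23) = 67.829 mg/L
Dose 7 (150 mg at t=60 h): 150·exp(−0.03151·13) = 99.589 mg/L
Dose 8 (95 mg at t=70 h): 95·exp(−0.03151·3) = 86.432 mg/L
C(73) = 49.629 + 65.948 + 65.896 + 47.730 + 141.421 + 67.829 + 99.589 + 86.432 = 624.474 mg/L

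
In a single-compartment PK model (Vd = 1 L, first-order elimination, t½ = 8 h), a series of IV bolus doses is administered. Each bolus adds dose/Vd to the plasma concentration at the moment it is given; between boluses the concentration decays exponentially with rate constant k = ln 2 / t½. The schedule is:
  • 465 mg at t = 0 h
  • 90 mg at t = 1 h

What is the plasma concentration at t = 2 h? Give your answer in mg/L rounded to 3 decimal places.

k = ln 2 / 8 = 0.08664 per h
Dose 1 (465 mg at t=0 h): 465·exp(−0.08664·2) = 391.017 mg/L
Dose 2 (90 mg at t=1 h): 90·exp(−0.08664·1) = 82.530 mg/L
C(2) = 391.017 + 82.530 = 473.547 mg/L

473.547 mg/L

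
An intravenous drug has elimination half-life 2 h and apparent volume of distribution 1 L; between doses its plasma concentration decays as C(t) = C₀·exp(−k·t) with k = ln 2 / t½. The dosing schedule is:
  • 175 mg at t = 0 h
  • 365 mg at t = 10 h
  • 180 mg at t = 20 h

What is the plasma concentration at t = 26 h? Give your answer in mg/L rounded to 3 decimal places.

k = ln 2 / 2 = 0.34657 per h
Dose 1 (175 mg at t=0 h): 175·exp(−0.34657·26) = 0.021 mg/L
Dose 2 (365 mg at t=10 h): 365·exp(−0.34657·16) = 1.426 mg/L
Dose 3 (180 mg at t=20 h): 180·exp(−0.34657·6) = 22.500 mg/L
C(26) = 0.021 + 1.426 + 22.500 = 23.947 mg/L

23.947 mg/L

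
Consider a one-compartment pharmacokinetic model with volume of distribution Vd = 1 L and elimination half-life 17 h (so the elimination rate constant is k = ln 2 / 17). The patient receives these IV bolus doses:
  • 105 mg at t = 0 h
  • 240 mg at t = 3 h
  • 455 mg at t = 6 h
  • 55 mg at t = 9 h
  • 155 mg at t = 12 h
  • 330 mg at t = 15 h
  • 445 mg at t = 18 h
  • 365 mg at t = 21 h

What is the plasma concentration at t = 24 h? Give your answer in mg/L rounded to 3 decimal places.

1384.719 mg/L

k = ln 2 / 17 = 0.04077 per h
Dose 1 (105 mg at t=0 h): 105·exp(−0.04077·24) = 39.464 mg/L
Dose 2 (240 mg at t=3 h): 240·exp(−0.04077·21) = 101.941 mg/L
Dose 3 (455 mg at t=6 h): 455·exp(−0.04077·18) = 218.411 mg/L
Dose 4 (55 mg at t=9 h): 55·exp(−0.04077·15) = 29.837 mg/L
Dose 5 (155 mg at t=12 h): 155·exp(−0.04077·12) = 95.025 mg/L
Dose 6 (330 mg at t=15 h): 330·exp(−0.04077·9) = 228.636 mg/L
Dose 7 (445 mg at t=18 h): 445·exp(−0.04077·6) = 348.429 mg/L
Dose 8 (365 mg at t=21 h): 365·exp(−0.04077·3) = 322.976 mg/L
C(24) = 39.464 + 101.941 + 218.411 + 29.837 + 95.025 + 228.636 + 348.429 + 322.976 = 1384.719 mg/L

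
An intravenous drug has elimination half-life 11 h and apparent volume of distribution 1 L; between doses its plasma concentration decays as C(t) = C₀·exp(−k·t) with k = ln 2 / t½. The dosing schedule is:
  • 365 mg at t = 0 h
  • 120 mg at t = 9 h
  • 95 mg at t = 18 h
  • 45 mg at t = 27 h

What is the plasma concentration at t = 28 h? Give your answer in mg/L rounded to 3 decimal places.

191.606 mg/L

k = ln 2 / 11 = 0.06301 per h
Dose 1 (365 mg at t=0 h): 365·exp(−0.06301·28) = 62.522 mg/L
Dose 2 (120 mg at t=9 h): 120·exp(−0.06301·19) = 36.243 mg/L
Dose 3 (95 mg at t=18 h): 95·exp(−0.06301·10) = 50.589 mg/L
Dose 4 (45 mg at t=27 h): 45·exp(−0.06301·1) = 42.252 mg/L
C(28) = 62.522 + 36.243 + 50.589 + 42.252 = 191.606 mg/L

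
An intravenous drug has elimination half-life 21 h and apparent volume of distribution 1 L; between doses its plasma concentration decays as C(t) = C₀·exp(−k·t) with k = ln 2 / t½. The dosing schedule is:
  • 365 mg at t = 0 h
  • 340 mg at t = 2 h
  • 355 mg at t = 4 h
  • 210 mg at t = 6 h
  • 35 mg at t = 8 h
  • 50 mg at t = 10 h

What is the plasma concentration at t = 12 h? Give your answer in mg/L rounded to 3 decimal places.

1012.406 mg/L

k = ln 2 / 21 = 0.03301 per h
Dose 1 (365 mg at t=0 h): 365·exp(−0.03301·12) = 245.627 mg/L
Dose 2 (340 mg at t=2 h): 340·exp(−0.03301·10) = 244.417 mg/L
Dose 3 (355 mg at t=4 h): 355·exp(−0.03301·8) = 272.615 mg/L
Dose 4 (210 mg at t=6 h): 210·exp(−0.03301·6) = 172.270 mg/L
Dose 5 (35 mg at t=8 h): 35·exp(−0.03301·4) = 30.671 mg/L
Dose 6 (50 mg at t=10 h): 50·exp(−0.03301·2) = 46.806 mg/L
C(12) = 245.627 + 244.417 + 272.615 + 172.270 + 30.671 + 46.806 = 1012.406 mg/L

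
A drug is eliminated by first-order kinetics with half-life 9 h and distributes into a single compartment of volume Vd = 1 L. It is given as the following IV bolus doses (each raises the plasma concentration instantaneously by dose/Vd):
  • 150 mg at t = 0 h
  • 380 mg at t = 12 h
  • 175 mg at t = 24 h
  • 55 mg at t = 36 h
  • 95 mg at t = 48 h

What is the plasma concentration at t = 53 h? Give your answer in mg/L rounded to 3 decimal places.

116.931 mg/L

k = ln 2 / 9 = 0.07702 per h
Dose 1 (150 mg at t=0 h): 150·exp(−0.07702·53) = 2.531 mg/L
Dose 2 (380 mg at t=12 h): 380·exp(−0.07702·41) = 16.159 mg/L
Dose 3 (175 mg at t=24 h): 175·exp(−0.07702·29) = 18.752 mg/L
Dose 4 (55 mg at t=36 h): 55·exp(−0.07702·17) = 14.851 mg/L
Dose 5 (95 mg at t=48 h): 95·exp(−0.07702·5) = 64.638 mg/L
C(53) = 2.531 + 16.159 + 18.752 + 14.851 + 64.638 = 116.931 mg/L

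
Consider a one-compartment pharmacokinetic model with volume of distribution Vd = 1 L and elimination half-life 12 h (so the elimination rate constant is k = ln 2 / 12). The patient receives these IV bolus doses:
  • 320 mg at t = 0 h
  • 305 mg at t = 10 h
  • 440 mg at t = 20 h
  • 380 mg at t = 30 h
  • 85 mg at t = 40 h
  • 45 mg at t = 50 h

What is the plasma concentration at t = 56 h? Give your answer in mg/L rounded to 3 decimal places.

k = ln 2 / 12 = 0.05776 per h
Dose 1 (320 mg at t=0 h): 320·exp(−0.05776·56) = 12.599 mg/L
Dose 2 (305 mg at t=10 h): 305·exp(−0.05776·46) = 21.397 mg/L
Dose 3 (440 mg at t=20 h): 440·exp(−0.05776·36) = 55.000 mg/L
Dose 4 (380 mg at t=30 h): 380·exp(−0.05776·26) = 84.635 mg/L
Dose 5 (85 mg at t=40 h): 85·exp(−0.05776·16) = 33.732 mg/L
Dose 6 (45 mg at t=50 h): 45·exp(−0.05776·6) = 31.820 mg/L
C(56) = 12.599 + 21.397 + 55.000 + 84.635 + 33.732 + 31.820 = 239.184 mg/L

239.184 mg/L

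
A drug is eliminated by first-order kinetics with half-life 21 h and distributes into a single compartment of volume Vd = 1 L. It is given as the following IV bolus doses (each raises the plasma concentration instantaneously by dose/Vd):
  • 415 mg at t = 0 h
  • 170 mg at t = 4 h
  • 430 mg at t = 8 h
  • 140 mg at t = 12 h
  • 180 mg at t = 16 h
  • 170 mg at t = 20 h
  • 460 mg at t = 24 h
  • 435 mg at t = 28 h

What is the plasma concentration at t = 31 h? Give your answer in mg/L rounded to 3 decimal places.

k = ln 2 / 21 = 0.03301 per h
Dose 1 (415 mg at t=0 h): 415·exp(−0.03301·31) = 149.166 mg/L
Dose 2 (170 mg at t=4 h): 170·exp(−0.03301·27) = 69.729 mg/L
Dose 3 (430 mg at t=8 h): 430·exp(−0.03301·23) = 201.265 mg/L
Dose 4 (140 mg at t=12 h): 140·exp(−0.03301·19) = 74.777 mg/L
Dose 5 (180 mg at t=16 h): 180·exp(−0.03301·15) = 109.711 mg/L
Dose 6 (170 mg at t=20 h): 170·exp(−0.03301·11) = 118.241 mg/L
Dose 7 (460 mg at t=24 h): 460·exp(−0.03301·7) = 365.102 mg/L
Dose 8 (435 mg at t=28 h): 435·exp(−0.03301·3) = 393.990 mg/L
C(31) = 149.166 + 69.729 + 201.265 + 74.777 + 109.711 + 118.241 + 365.102 + 393.990 = 1481.981 mg/L

1481.981 mg/L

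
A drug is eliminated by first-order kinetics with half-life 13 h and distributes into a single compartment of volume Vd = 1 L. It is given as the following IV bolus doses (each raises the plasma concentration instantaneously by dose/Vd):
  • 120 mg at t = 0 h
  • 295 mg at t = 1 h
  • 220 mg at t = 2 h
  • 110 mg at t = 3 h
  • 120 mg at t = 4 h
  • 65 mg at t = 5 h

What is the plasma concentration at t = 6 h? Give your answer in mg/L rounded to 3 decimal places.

754.083 mg/L

k = ln 2 / 13 = 0.05332 per h
Dose 1 (120 mg at t=0 h): 120·exp(−0.05332·6) = 87.145 mg/L
Dose 2 (295 mg at t=1 h): 295·exp(−0.05332·5) = 225.965 mg/L
Dose 3 (220 mg at t=2 h): 220·exp(−0.05332·4) = 177.745 mg/L
Dose 4 (110 mg at t=3 h): 110·exp(−0.05332·3) = 93.740 mg/L
Dose 5 (120 mg at t=4 h): 120·exp(−0.05332·2) = 107.862 mg/L
Dose 6 (65 mg at t=5 h): 65·exp(−0.05332·1) = 61.625 mg/L
C(6) = 87.145 + 225.965 + 177.745 + 93.740 + 107.862 + 61.625 = 754.083 mg/L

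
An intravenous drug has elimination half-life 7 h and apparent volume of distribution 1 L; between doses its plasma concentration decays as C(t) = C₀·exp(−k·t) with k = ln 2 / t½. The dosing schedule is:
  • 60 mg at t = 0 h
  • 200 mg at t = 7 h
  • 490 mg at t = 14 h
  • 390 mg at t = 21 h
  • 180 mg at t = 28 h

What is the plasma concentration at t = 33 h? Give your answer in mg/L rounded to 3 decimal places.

k = ln 2 / 7 = 0.09902 per h
Dose 1 (60 mg at t=0 h): 60·exp(−0.09902·33) = 2.286 mg/L
Dose 2 (200 mg at t=7 h): 200·exp(−0.09902·26) = 15.238 mg/L
Dose 3 (490 mg at t=14 h): 490·exp(−0.09902·19) = 74.665 mg/L
Dose 4 (390 mg at t=21 h): 390·exp(−0.09902·12) = 118.854 mg/L
Dose 5 (180 mg at t=28 h): 180·exp(−0.09902·5) = 109.711 mg/L
C(33) = 2.286 + 15.238 + 74.665 + 118.854 + 109.711 = 320.753 mg/L

320.753 mg/L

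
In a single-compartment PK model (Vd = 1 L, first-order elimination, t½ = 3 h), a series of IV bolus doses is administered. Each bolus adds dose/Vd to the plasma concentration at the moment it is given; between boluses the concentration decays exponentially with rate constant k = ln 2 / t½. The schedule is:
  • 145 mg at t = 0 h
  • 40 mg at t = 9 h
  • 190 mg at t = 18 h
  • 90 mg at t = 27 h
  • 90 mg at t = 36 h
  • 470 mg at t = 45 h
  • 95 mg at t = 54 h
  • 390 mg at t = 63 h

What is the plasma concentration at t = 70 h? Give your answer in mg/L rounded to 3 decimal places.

81.240 mg/L

k = ln 2 / 3 = 0.23105 per h
Dose 1 (145 mg at t=0 h): 145·exp(−0.23105·70) = 0.000 mg/L
Dose 2 (40 mg at t=9 h): 40·exp(−0.23105·61) = 0.000 mg/L
Dose 3 (190 mg at t=18 h): 190·exp(−0.23105·52) = 0.001 mg/L
Dose 4 (90 mg at t=27 h): 90·exp(−0.23105·43) = 0.004 mg/L
Dose 5 (90 mg at t=36 h): 90·exp(−0.23105·34) = 0.035 mg/L
Dose 6 (470 mg at t=45 h): 470·exp(−0.23105·25) = 1.457 mg/L
Dose 7 (95 mg at t=54 h): 95·exp(−0.23105·16) = 2.356 mg/L
Dose 8 (390 mg at t=63 h): 390·exp(−0.23105·7) = 77.386 mg/L
C(70) = 0.000 + 0.000 + 0.001 + 0.004 + 0.035 + 1.457 + 2.356 + 77.386 = 81.240 mg/L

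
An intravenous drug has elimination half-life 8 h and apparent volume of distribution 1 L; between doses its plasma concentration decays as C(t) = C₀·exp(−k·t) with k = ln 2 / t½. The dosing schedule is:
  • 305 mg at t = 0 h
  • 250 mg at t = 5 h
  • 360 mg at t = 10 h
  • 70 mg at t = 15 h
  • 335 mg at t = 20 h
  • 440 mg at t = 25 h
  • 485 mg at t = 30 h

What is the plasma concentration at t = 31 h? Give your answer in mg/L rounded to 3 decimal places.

958.456 mg/L

k = ln 2 / 8 = 0.08664 per h
Dose 1 (305 mg at t=0 h): 305·exp(−0.08664·31) = 20.788 mg/L
Dose 2 (250 mg at t=5 h): 250·exp(−0.08664·26) = 26.278 mg/L
Dose 3 (360 mg at t=10 h): 360·exp(−0.08664·21) = 58.358 mg/L
Dose 4 (70 mg at t=15 h): 70·exp(−0.08664·16) = 17.500 mg/L
Dose 5 (335 mg at t=20 h): 335·exp(−0.08664·11) = 129.160 mg/L
Dose 6 (440 mg at t=25 h): 440·exp(−0.08664·6) = 261.626 mg/L
Dose 7 (485 mg at t=30 h): 485·exp(−0.08664·1) = 444.747 mg/L
C(31) = 20.788 + 26.278 + 58.358 + 17.500 + 129.160 + 261.626 + 444.747 = 958.456 mg/L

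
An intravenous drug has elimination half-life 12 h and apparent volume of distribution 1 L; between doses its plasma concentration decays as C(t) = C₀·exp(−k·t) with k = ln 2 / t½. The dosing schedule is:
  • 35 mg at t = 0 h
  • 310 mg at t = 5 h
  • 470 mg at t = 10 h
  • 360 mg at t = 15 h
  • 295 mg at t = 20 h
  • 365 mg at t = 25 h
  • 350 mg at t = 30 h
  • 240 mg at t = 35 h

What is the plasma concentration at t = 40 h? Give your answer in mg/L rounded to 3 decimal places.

k = ln 2 / 12 = 0.05776 per h
Dose 1 (35 mg at t=0 h): 35·exp(−0.05776·40) = 3.472 mg/L
Dose 2 (310 mg at t=5 h): 310·exp(−0.05776·35) = 41.054 mg/L
Dose 3 (470 mg at t=10 h): 470·exp(−0.05776·30) = 83.085 mg/L
Dose 4 (360 mg at t=15 h): 360·exp(−0.05776·25) = 84.949 mg/L
Dose 5 (295 mg at t=20 h): 295·exp(−0.05776·20) = 92.919 mg/L
Dose 6 (365 mg at t=25 h): 365·exp(−0.05776·15) = 153.464 mg/L
Dose 7 (350 mg at t=30 h): 350·exp(−0.05776·10) = 196.431 mg/L
Dose 8 (240 mg at t=35 h): 240·exp(−0.05776·5) = 179.797 mg/L
C(40) = 3.472 + 41.054 + 83.085 + 84.949 + 92.919 + 153.464 + 196.431 + 179.797 = 835.171 mg/L

835.171 mg/L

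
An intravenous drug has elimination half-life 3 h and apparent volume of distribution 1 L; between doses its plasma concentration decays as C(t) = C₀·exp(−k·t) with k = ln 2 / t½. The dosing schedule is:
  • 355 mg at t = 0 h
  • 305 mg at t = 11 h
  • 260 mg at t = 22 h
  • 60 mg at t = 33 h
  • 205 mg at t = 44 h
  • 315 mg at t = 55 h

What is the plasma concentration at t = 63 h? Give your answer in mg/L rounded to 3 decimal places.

52.232 mg/L

k = ln 2 / 3 = 0.23105 per h
Dose 1 (355 mg at t=0 h): 355·exp(−0.23105·63) = 0.000 mg/L
Dose 2 (305 mg at t=11 h): 305·exp(−0.23105·52) = 0.002 mg/L
Dose 3 (260 mg at t=22 h): 260·exp(−0.23105·41) = 0.020 mg/L
Dose 4 (60 mg at t=33 h): 60·exp(−0.23105·30) = 0.059 mg/L
Dose 5 (205 mg at t=44 h): 205·exp(−0.23105·19) = 2.542 mg/L
Dose 6 (315 mg at t=55 h): 315·exp(−0.23105·8) = 49.609 mg/L
C(63) = 0.000 + 0.002 + 0.020 + 0.059 + 2.542 + 49.609 = 52.232 mg/L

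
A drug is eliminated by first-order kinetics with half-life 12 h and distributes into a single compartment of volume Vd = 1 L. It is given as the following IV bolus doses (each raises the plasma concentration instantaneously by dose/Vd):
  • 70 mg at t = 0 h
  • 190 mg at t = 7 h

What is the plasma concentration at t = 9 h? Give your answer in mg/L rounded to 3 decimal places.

210.893 mg/L

k = ln 2 / 12 = 0.05776 per h
Dose 1 (70 mg at t=0 h): 70·exp(−0.05776·9) = 41.622 mg/L
Dose 2 (190 mg at t=7 h): 190·exp(−0.05776·2) = 169.271 mg/L
C(9) = 41.622 + 169.271 = 210.893 mg/L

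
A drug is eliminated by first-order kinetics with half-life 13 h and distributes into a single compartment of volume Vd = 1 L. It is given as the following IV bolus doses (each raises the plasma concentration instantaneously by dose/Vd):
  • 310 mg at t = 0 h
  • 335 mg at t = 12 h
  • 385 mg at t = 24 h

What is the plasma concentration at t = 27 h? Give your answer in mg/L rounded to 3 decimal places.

552.123 mg/L

k = ln 2 / 13 = 0.05332 per h
Dose 1 (310 mg at t=0 h): 310·exp(−0.05332·27) = 73.476 mg/L
Dose 2 (335 mg at t=12 h): 335·exp(−0.05332·15) = 150.558 mg/L
Dose 3 (385 mg at t=24 h): 385·exp(−0.05332·3) = 328.089 mg/L
C(27) = 73.476 + 150.558 + 328.089 = 552.123 mg/L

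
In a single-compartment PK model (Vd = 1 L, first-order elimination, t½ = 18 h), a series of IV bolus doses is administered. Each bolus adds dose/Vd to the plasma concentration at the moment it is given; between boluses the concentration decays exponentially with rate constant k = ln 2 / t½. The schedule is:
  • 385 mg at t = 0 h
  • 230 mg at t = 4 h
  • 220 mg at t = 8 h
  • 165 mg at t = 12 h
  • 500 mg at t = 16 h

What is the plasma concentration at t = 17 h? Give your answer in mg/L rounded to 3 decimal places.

k = ln 2 / 18 = 0.03851 per h
Dose 1 (385 mg at t=0 h): 385·exp(−0.03851·17) = 200.057 mg/L
Dose 2 (230 mg at t=4 h): 230·exp(−0.03851·13) = 139.417 mg/L
Dose 3 (220 mg at t=8 h): 220·exp(−0.03851·9) = 155.563 mg/L
Dose 4 (165 mg at t=12 h): 165·exp(−0.03851·5) = 136.102 mg/L
Dose 5 (500 mg at t=16 h): 500·exp(−0.03851·1) = 481.112 mg/L
C(17) = 200.057 + 139.417 + 155.563 + 136.102 + 481.112 = 1112.252 mg/L

1112.252 mg/L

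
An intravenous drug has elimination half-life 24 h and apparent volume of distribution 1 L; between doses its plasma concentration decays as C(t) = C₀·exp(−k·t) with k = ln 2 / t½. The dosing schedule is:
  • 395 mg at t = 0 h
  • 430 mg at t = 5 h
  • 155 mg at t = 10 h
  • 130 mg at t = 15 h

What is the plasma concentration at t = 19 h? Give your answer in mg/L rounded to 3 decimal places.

750.511 mg/L

k = ln 2 / 24 = 0.02888 per h
Dose 1 (395 mg at t=0 h): 395·exp(−0.02888·19) = 228.182 mg/L
Dose 2 (430 mg at t=5 h): 430·exp(−0.02888·14) = 286.991 mg/L
Dose 3 (155 mg at t=10 h): 155·exp(−0.02888·9) = 119.521 mg/L
Dose 4 (130 mg at t=15 h): 130·exp(−0.02888·4) = 115.817 mg/L
C(19) = 228.182 + 286.991 + 119.521 + 115.817 = 750.511 mg/L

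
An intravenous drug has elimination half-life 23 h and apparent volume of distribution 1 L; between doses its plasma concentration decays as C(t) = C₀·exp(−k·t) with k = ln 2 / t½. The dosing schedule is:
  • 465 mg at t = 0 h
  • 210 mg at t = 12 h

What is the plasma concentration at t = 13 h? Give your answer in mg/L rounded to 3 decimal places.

k = ln 2 / 23 = 0.03014 per h
Dose 1 (465 mg at t=0 h): 465·exp(−0.03014·13) = 314.272 mg/L
Dose 2 (210 mg at t=12 h): 210·exp(−0.03014·1) = 203.766 mg/L
C(13) = 314.272 + 203.766 = 518.038 mg/L

518.038 mg/L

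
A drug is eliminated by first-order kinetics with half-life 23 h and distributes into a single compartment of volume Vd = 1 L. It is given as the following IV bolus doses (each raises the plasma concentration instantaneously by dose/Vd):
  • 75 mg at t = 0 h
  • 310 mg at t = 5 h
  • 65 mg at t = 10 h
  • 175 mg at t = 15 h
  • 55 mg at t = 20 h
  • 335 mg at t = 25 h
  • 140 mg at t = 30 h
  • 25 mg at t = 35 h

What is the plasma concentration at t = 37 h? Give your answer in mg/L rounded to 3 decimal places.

664.956 mg/L

k = ln 2 / 23 = 0.03014 per h
Dose 1 (75 mg at t=0 h): 75·exp(−0.03014·37) = 24.592 mg/L
Dose 2 (310 mg at t=5 h): 310·exp(−0.03014·32) = 118.178 mg/L
Dose 3 (65 mg at t=10 h): 65·exp(−0.03014·27) = 28.809 mg/L
Dose 4 (175 mg at t=15 h): 175·exp(−0.03014·22) = 90.177 mg/L
Dose 5 (55 mg at t=20 h): 55·exp(−0.03014·17) = 32.951 mg/L
Dose 6 (335 mg at t=25 h): 335·exp(−0.03014·12) = 233.338 mg/L
Dose 7 (140 mg at t=30 h): 140·exp(−0.03014·7) = 113.373 mg/L
Dose 8 (25 mg at t=35 h): 25·exp(−0.03014·2) = 23.538 mg/L
C(37) = 24.592 + 118.178 + 28.809 + 90.177 + 32.951 + 233.338 + 113.373 + 23.538 = 664.956 mg/L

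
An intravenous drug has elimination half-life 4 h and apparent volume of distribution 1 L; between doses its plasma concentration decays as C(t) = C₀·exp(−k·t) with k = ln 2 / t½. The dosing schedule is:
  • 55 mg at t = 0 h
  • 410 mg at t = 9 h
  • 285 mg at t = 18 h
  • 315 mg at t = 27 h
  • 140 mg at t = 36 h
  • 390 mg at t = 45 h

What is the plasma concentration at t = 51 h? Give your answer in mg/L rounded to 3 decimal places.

154.441 mg/L

k = ln 2 / 4 = 0.17329 per h
Dose 1 (55 mg at t=0 h): 55·exp(−0.17329·51) = 0.008 mg/L
Dose 2 (410 mg at t=9 h): 410·exp(−0.17329·42) = 0.283 mg/L
Dose 3 (285 mg at t=18 h): 285·exp(−0.17329·33) = 0.936 mg/L
Dose 4 (315 mg at t=27 h): 315·exp(−0.17329·24) = 4.922 mg/L
Dose 5 (140 mg at t=36 h): 140·exp(−0.17329·15) = 10.406 mg/L
Dose 6 (390 mg at t=45 h): 390·exp(−0.17329·6) = 137.886 mg/L
C(51) = 0.008 + 0.283 + 0.936 + 4.922 + 10.406 + 137.886 = 154.441 mg/L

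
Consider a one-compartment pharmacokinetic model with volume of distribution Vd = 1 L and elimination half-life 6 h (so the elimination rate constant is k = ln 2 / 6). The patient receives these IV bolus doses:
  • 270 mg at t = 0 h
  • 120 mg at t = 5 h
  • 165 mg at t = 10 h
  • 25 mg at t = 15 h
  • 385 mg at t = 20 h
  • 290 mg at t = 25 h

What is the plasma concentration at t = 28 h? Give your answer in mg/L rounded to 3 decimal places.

403.090 mg/L

k = ln 2 / 6 = 0.11552 per h
Dose 1 (270 mg at t=0 h): 270·exp(−0.11552·28) = 10.631 mg/L
Dose 2 (120 mg at t=5 h): 120·exp(−0.11552·23) = 8.418 mg/L
Dose 3 (165 mg at t=10 h): 165·exp(−0.11552·18) = 20.625 mg/L
Dose 4 (25 mg at t=15 h): 25·exp(−0.11552·13) = 5.568 mg/L
Dose 5 (385 mg at t=20 h): 385·exp(−0.11552·8) = 152.787 mg/L
Dose 6 (290 mg at t=25 h): 290·exp(−0.11552·3) = 205.061 mg/L
C(28) = 10.631 + 8.418 + 20.625 + 5.568 + 152.787 + 205.061 = 403.090 mg/L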